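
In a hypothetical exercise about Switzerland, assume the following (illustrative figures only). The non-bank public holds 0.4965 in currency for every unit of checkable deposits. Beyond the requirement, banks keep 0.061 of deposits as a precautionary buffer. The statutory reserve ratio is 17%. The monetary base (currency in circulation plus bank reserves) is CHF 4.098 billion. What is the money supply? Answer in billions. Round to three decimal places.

The money multiplier is m = (1 + c) / (rr + e + c) = (1 + 0.4965) / (0.17 + 0.061 + 0.4965) ≈ 2.05704.
So M = m × MB = 2.05704 × 4.098 ≈ 8.4297 billion.

CHF 8.430 billion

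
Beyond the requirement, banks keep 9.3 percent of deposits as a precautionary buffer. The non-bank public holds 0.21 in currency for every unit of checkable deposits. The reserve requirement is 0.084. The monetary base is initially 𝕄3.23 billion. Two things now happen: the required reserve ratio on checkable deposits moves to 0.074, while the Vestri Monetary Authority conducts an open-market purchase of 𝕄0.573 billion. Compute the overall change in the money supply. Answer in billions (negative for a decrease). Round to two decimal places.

𝕄2.11 billion

Before: m₁ = (1 + 0.21) / (0.084 + 0.093 + 0.21) ≈ 3.1266, MB₁ = 3.23, so M₁ = 3.1266 × 3.23 ≈ 10.0989 billion.
After: m₂ = (1 + 0.21) / (0.074 + 0.093 + 0.21) ≈ 3.2095, MB₂ = 3.23 + 0.573 = 3.803, so M₂ = 3.2095 × 3.803 ≈ 12.2057 billion.
ΔM = M₂ − M₁ = 12.2057 − 10.0989 = 2.1068 billion.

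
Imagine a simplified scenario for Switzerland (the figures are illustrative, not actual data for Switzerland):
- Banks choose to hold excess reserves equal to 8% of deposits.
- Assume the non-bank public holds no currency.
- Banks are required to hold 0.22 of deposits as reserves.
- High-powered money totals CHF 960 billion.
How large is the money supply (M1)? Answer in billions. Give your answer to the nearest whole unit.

CHF 3200 billion

The money multiplier is m = 1 / (rr + e) = 1 / (0.22 + 0.08) ≈ 3.3333.
So M = m × MB = 3.3333 × 960 = 3199.968 billion.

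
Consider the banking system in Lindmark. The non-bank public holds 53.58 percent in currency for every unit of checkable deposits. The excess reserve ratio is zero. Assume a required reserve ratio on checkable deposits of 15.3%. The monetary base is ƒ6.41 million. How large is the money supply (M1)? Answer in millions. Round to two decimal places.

ƒ14.29 million

The money multiplier is m = (1 + c) / (rr + c) = (1 + 0.5358) / (0.153 + 0.5358) ≈ 2.2297.
So M = m × MB = 2.2297 × 6.41 ≈ 14.2924 million.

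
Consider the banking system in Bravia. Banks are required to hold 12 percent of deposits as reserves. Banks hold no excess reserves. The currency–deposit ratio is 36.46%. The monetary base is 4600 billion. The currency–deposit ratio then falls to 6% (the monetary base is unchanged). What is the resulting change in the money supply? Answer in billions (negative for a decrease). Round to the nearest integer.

Initially m₁ = (1 + 0.3646) / (0.12 + 0.3646) ≈ 2.81593, so M₁ = 2.81593 × 4600 = 12953.278 billion.
After the change m₂ = (1 + 0.06) / (0.12 + 0.06) ≈ 5.88889, so M₂ = 5.88889 × 4600 = 27088.894 billion.
ΔM = M₂ − M₁ = 27088.894 − 12953.278 = 14135.616 billion.

14136 billion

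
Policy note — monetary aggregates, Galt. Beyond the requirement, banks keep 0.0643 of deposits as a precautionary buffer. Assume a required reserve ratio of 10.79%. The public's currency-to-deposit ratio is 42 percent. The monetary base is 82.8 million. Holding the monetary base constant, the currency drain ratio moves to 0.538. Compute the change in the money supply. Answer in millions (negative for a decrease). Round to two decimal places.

-19.23 million

Initially m₁ = (1 + 0.42) / (0.1079 + 0.0643 + 0.42) ≈ 2.39784, so M₁ = 2.39784 × 82.8 ≈ 198.5412 million.
After the change m₂ = (1 + 0.538) / (0.1079 + 0.0643 + 0.538) ≈ 2.16559, so M₂ = 2.16559 × 82.8 ≈ 179.3109 million.
ΔM = M₂ − M₁ = 179.3109 − 198.5412 = -19.2303 million.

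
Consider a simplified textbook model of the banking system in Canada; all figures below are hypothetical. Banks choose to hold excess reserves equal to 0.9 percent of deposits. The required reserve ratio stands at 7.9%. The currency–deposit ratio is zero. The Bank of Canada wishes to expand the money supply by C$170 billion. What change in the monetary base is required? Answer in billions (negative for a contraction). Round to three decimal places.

C$14.960 billion

The money multiplier is m = 1 / (rr + e) = 1 / (0.079 + 0.009) ≈ 11.3636364.
ΔMB = ΔM / m = (+170) / 11.3636364 ≈ 14.96 billion.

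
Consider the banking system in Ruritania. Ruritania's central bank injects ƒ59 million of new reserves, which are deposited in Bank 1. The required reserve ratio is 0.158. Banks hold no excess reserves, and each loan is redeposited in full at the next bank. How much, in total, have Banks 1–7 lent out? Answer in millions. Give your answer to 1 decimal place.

Bank i lends (1 − rr)^i of the original deposit: Bank 1 lends 59·0.8420 = 49.6780, Bank 2 lends 59·0.8420² ≈ 41.8289, and so on.
Summing a geometric series: total = 59·[0.8420·(1 − 0.8420^7) / (1 − 0.8420)] ≈ 220.0786 million.

ƒ220.1 million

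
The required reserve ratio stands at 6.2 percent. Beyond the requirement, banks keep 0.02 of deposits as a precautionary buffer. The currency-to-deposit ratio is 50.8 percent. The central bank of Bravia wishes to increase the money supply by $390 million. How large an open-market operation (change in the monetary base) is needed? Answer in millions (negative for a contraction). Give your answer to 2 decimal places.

The money multiplier is m = (1 + c) / (rr + e + c) = (1 + 0.508) / (0.062 + 0.02 + 0.508) ≈ 2.555932.
ΔMB = ΔM / m = (+390) / 2.555932 ≈ 152.5862 million.

$152.59 million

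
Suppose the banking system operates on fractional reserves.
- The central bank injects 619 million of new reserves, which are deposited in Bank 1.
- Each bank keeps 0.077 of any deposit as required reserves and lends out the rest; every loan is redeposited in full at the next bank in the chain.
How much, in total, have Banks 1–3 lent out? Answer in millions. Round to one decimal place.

Bank i lends (1 − rr)^i of the original deposit: Bank 1 lends 619·0.9230 = 571.3370, Bank 2 lends 619·0.9230² ≈ 527.3441, and so on.
Summing a geometric series: total = 619·[0.9230·(1 − 0.9230^3) / (1 − 0.9230)] ≈ 1585.4196 million.

1585.4 million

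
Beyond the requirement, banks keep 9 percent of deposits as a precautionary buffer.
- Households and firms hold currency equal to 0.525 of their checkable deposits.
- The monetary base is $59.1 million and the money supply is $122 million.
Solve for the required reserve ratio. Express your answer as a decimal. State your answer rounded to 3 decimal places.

0.124

Using m = M/MB = 122/59.1 ≈ 2.064298. Since m = (1 + c)/(c + rr + e), the denominator satisfies c + rr + e = (1 + c)/m = (1 + 0.525) / 2.064298 ≈ 0.738750.
With c = 0.525 and e = 0.09, the required reserve ratio is 0.738750 − 0.525 − 0.09 = 0.12375.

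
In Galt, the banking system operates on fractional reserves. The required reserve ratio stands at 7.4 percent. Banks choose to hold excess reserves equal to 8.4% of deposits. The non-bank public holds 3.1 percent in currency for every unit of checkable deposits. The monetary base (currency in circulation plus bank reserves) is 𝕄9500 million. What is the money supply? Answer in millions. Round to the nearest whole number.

𝕄51823 million

The money multiplier is m = (1 + c) / (rr + e + c) = (1 + 0.031) / (0.074 + 0.084 + 0.031) ≈ 5.45503.
So M = m × MB = 5.45503 × 9500 = 51822.785 million.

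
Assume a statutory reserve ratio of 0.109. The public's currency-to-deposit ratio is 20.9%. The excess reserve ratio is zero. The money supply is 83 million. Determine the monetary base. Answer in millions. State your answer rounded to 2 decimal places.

The money multiplier is m = (1 + c) / (rr + c) = (1 + 0.209) / (0.109 + 0.209) ≈ 3.80189.
MB = M / m = 83 / 3.80189 ≈ 21.8312 million.

21.83 million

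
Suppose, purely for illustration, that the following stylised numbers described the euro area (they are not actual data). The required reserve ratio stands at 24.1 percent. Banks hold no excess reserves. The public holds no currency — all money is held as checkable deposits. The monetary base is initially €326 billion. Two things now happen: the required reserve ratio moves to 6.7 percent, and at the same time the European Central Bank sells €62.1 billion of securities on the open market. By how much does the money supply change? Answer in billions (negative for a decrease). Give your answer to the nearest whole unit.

Before: m₁ = 1 / (0.241) ≈ 4.1494, MB₁ = 326, so M₁ = 4.1494 × 326 = 1352.7044 billion.
After: m₂ = 1 / (0.067) ≈ 14.9254, MB₂ = 326 − 62.1 = 263.9, so M₂ = 14.9254 × 263.9 ≈ 3938.8131 billion.
ΔM = M₂ − M₁ = 3938.8131 − 1352.7044 = 2586.1087 billion.

€2586 billion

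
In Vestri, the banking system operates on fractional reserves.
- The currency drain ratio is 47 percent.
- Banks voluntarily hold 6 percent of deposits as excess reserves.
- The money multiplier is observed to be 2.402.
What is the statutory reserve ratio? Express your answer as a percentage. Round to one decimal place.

8.2%

Using m = 2.402. Since m = (1 + c)/(c + rr + e), the denominator satisfies c + rr + e = (1 + c)/m = (1 + 0.47) / 2.402 ≈ 0.611990.
With c = 0.47 and e = 0.06, the statutory reserve ratio is 0.611990 − 0.47 − 0.06 = 0.08199.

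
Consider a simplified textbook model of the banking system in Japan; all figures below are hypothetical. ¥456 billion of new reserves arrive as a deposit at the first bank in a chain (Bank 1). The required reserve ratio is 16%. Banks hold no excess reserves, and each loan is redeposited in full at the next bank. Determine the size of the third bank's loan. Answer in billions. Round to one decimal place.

¥270.3 billion

Each bank lends a fraction (1 − rr) = 0.8400 of the deposit it receives, so Bank 3 receives 456·0.8400^2 and lends 456·0.8400^3 ≈ 270.2730 billion.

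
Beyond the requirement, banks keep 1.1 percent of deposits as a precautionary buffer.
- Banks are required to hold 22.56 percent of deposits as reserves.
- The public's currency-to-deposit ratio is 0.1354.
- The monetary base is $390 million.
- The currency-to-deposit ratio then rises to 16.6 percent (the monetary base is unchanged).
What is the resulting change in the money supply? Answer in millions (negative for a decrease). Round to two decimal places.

-60.83 million

Initially m₁ = (1 + 0.1354) / (0.2256 + 0.011 + 0.1354) ≈ 3.052151, so M₁ = 3.052151 × 390 ≈ 1190.3389 million.
After the change m₂ = (1 + 0.166) / (0.2256 + 0.011 + 0.166) ≈ 2.896175, so M₂ = 2.896175 × 390 ≈ 1129.5083 million.
ΔM = M₂ − M₁ = 1129.5083 − 1190.3389 = -60.8306 million.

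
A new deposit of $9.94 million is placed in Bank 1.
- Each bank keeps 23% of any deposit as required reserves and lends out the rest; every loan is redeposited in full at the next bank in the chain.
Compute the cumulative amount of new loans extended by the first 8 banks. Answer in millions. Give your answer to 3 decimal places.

Bank i lends (1 − rr)^i of the original deposit: Bank 1 lends 9.94·0.7700 = 7.6538, Bank 2 lends 9.94·0.7700² ≈ 5.8934, and so on.
Summing a geometric series: total = 9.94·[0.7700·(1 − 0.7700^8) / (1 − 0.7700)] ≈ 29.1652 million.

$29.165 million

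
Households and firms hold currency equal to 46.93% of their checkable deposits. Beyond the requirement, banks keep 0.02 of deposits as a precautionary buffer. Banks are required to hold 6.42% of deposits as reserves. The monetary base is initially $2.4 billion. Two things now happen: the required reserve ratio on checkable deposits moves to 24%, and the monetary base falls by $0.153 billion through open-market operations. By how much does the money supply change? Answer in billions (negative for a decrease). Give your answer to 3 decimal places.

Before: m₁ = (1 + 0.4693) / (0.0642 + 0.02 + 0.4693) ≈ 2.65456, MB₁ = 2.4, so M₁ = 2.65456 × 2.4 ≈ 6.3709 billion.
After: m₂ = (1 + 0.4693) / (0.24 + 0.02 + 0.4693) ≈ 2.01467, MB₂ = 2.4 − 0.153 = 2.247, so M₂ = 2.01467 × 2.247 ≈ 4.527 billion.
ΔM = M₂ − M₁ = 4.527 − 6.3709 = -1.8439 billion.

-1.844 billion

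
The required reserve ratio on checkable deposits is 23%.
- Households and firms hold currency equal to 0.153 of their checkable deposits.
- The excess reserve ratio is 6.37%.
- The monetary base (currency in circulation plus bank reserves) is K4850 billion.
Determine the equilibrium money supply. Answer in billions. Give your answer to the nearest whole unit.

K12519 billion

The money multiplier is m = (1 + c) / (rr + e + c) = (1 + 0.153) / (0.23 + 0.0637 + 0.153) ≈ 2.58115.
So M = m × MB = 2.58115 × 4850 = 12518.5775 billion.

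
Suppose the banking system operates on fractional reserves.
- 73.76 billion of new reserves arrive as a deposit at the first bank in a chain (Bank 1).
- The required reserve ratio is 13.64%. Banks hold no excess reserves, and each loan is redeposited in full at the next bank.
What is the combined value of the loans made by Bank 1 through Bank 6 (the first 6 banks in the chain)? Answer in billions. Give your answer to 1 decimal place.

273.3 billion

Bank i lends (1 − rr)^i of the original deposit: Bank 1 lends 73.76·0.8636 ≈ 63.6991, Bank 2 lends 73.76·0.8636² ≈ 55.0106, and so on.
Summing a geometric series: total = 73.76·[0.8636·(1 − 0.8636^6) / (1 − 0.8636)] ≈ 273.2733 billion.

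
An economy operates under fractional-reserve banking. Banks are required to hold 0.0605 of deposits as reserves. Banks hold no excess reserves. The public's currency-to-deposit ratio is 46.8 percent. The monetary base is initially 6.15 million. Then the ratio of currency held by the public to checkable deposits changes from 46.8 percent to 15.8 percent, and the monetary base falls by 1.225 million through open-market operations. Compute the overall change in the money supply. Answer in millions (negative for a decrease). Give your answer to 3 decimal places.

9.019 million

Before: m₁ = (1 + 0.468) / (0.0605 + 0.468) ≈ 2.77767, MB₁ = 6.15, so M₁ = 2.77767 × 6.15 ≈ 17.0827 million.
After: m₂ = (1 + 0.158) / (0.0605 + 0.158) ≈ 5.29977, MB₂ = 6.15 − 1.225 = 4.925, so M₂ = 5.29977 × 4.925 ≈ 26.1014 million.
ΔM = M₂ − M₁ = 26.1014 − 17.0827 = 9.0187 million.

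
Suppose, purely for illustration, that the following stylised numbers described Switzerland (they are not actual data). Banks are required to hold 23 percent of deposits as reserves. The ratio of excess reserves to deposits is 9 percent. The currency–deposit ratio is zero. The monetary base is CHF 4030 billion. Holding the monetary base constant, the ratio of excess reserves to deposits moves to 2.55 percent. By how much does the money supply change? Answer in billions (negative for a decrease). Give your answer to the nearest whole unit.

CHF 3179 billion

Initially m₁ = 1 / (0.23 + 0.09) = 3.12500, so M₁ = 3.12500 × 4030 = 12593.75 billion.
After the change m₂ = 1 / (0.23 + 0.0255) ≈ 3.91389, so M₂ = 3.91389 × 4030 = 15772.9767 billion.
ΔM = M₂ − M₁ = 15772.9767 − 12593.75 = 3179.2267 billion.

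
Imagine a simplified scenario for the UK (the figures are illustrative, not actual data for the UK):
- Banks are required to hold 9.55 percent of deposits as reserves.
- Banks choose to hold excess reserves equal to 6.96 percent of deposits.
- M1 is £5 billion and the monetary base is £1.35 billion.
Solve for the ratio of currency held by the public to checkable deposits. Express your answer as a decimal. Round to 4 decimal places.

Using m = M/MB = 5/1.35 ≈ 3.703704. From m = (1 + c)/(c + rr + e), rearranging gives 1 + c = m·(c + rr + e), so c·(1 − m) = m·(rr + e) − 1.
Hence c = [m·(rr + e) − 1]/(1 − m) = [3.703704 × (0.0955 + 0.0696) − 1] / (1 − 3.703704) ≈ 0.143699.

0.1437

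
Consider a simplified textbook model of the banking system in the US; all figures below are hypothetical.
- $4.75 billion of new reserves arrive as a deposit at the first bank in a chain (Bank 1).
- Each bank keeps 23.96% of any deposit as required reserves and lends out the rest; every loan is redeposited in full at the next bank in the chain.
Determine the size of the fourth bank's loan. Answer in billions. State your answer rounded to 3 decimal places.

Each bank lends a fraction (1 − rr) = 0.7604 of the deposit it receives, so Bank 4 receives 4.75·0.7604^3 and lends 4.75·0.7604^4 ≈ 1.5880 billion.

$1.588 billion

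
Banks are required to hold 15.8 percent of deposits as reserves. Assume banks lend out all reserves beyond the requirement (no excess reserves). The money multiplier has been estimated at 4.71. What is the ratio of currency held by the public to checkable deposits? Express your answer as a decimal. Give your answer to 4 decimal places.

Using m = 4.71. From m = (1 + c)/(c + rr + e), rearranging gives 1 + c = m·(c + rr + e), so c·(1 − m) = m·(rr + e) − 1.
Hence c = [m·(rr + e) − 1]/(1 − m) = [4.71 × (0.158 + 0) − 1] / (1 − 4.71) ≈ 0.068954.

0.0690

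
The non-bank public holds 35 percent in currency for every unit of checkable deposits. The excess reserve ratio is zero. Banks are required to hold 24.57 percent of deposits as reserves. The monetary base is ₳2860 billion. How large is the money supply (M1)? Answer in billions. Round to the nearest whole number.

The money multiplier is m = (1 + c) / (rr + c) = (1 + 0.35) / (0.2457 + 0.35) ≈ 2.26624.
So M = m × MB = 2.26624 × 2860 = 6481.4464 billion.

₳6481 billion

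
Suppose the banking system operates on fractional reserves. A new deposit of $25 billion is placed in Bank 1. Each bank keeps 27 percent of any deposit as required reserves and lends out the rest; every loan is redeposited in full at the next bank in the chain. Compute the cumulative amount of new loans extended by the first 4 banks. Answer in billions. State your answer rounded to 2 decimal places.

Bank i lends (1 − rr)^i of the original deposit: Bank 1 lends 25·0.7300 = 18.2500, Bank 2 lends 25·0.7300² = 13.3225, and so on.
Summing a geometric series: total = 25·[0.7300·(1 − 0.7300^4) / (1 − 0.7300)] ≈ 48.3975 billion.

$48.40 billion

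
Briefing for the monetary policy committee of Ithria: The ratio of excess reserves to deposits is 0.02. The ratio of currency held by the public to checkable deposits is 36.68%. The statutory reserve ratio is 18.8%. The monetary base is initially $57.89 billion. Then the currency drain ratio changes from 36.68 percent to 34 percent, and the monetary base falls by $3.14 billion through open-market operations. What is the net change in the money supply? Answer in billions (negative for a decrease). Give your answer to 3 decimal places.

-3.777 billion

Before: m₁ = (1 + 0.3668) / (0.188 + 0.02 + 0.3668) ≈ 2.377871, MB₁ = 57.89, so M₁ = 2.377871 × 57.89 ≈ 137.655 billion.
After: m₂ = (1 + 0.34) / (0.188 + 0.02 + 0.34) ≈ 2.445255, MB₂ = 57.89 − 3.14 = 54.75, so M₂ = 2.445255 × 54.75 ≈ 133.8777 billion.
ΔM = M₂ − M₁ = 133.8777 − 137.655 = -3.7773 billion.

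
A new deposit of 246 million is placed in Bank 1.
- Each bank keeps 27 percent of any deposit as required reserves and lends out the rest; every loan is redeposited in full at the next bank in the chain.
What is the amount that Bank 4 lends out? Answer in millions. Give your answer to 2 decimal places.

Each bank lends a fraction (1 − rr) = 0.7300 of the deposit it receives, so Bank 4 receives 246·0.7300^3 and lends 246·0.7300^4 ≈ 69.8597 million.

69.86 million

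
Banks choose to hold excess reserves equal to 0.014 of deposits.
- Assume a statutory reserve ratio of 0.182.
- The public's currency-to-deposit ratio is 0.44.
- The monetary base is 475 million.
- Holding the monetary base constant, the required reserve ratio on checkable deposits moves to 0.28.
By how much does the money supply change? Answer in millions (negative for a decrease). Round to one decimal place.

-143.6 million

Initially m₁ = (1 + 0.44) / (0.182 + 0.014 + 0.44) ≈ 2.26415, so M₁ = 2.26415 × 475 ≈ 1075.4713 million.
After the change m₂ = (1 + 0.44) / (0.28 + 0.014 + 0.44) ≈ 1.96185, so M₂ = 1.96185 × 475 ≈ 931.8788 million.
ΔM = M₂ − M₁ = 931.8788 − 1075.4713 = -143.5925 million.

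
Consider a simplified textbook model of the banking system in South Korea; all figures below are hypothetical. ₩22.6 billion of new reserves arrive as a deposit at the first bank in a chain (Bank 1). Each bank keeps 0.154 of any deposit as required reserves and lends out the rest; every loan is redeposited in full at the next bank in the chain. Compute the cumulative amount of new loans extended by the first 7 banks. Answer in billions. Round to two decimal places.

₩85.65 billion

Bank i lends (1 − rr)^i of the original deposit: Bank 1 lends 22.6·0.8460 = 19.1196, Bank 2 lends 22.6·0.8460² ≈ 16.1752, and so on.
Summing a geometric series: total = 22.6·[0.8460·(1 − 0.8460^7) / (1 − 0.8460)] ≈ 85.6453 billion.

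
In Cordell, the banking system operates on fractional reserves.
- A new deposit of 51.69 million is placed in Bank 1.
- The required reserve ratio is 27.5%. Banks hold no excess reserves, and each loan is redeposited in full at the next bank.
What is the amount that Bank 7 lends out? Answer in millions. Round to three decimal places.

Each bank lends a fraction (1 − rr) = 0.7250 of the deposit it receives, so Bank 7 receives 51.69·0.7250^6 and lends 51.69·0.7250^7 ≈ 5.4422 million.

5.442 million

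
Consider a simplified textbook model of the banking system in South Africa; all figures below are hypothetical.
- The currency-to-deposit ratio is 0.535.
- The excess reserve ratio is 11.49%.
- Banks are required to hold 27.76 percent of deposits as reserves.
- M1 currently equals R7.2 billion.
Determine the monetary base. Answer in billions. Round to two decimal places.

The money multiplier is m = (1 + c) / (rr + e + c) = (1 + 0.535) / (0.2776 + 0.1149 + 0.535) ≈ 1.6550.
MB = M / m = 7.2 / 1.6550 ≈ 4.3505 billion.

R4.35 billion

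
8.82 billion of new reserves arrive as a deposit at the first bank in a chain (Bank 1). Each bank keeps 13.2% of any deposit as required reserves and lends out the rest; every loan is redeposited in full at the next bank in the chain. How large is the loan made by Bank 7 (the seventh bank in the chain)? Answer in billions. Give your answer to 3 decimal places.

Each bank lends a fraction (1 − rr) = 0.8680 of the deposit it receives, so Bank 7 receives 8.82·0.8680^6 and lends 8.82·0.8680^7 ≈ 3.2742 billion.

3.274 billion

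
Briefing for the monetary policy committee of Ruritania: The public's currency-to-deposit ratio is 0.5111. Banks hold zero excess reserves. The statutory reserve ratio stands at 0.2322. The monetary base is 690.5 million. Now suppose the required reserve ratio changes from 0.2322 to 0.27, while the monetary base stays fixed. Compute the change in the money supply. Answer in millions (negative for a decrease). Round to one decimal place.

-67.9 million

Initially m₁ = (1 + 0.5111) / (0.2322 + 0.5111) ≈ 2.03296, so M₁ = 2.03296 × 690.5 ≈ 1403.7589 million.
After the change m₂ = (1 + 0.5111) / (0.27 + 0.5111) ≈ 1.93458, so M₂ = 1.93458 × 690.5 ≈ 1335.8275 million.
ΔM = M₂ − M₁ = 1335.8275 − 1403.7589 = -67.9314 million.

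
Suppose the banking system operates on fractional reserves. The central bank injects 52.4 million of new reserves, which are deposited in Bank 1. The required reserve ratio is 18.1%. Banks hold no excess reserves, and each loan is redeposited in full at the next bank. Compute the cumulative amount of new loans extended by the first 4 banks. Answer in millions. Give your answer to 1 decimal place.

130.4 million

Bank i lends (1 − rr)^i of the original deposit: Bank 1 lends 52.4·0.8190 = 42.9156, Bank 2 lends 52.4·0.8190² ≈ 35.1479, and so on.
Summing a geometric series: total = 52.4·[0.8190·(1 − 0.8190^4) / (1 − 0.8190)] ≈ 130.4254 million.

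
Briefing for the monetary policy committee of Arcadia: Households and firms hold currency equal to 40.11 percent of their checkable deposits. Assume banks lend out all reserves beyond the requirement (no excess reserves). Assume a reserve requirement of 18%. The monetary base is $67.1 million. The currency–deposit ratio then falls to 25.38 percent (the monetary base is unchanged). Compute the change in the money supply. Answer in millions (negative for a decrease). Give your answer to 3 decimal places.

Initially m₁ = (1 + 0.4011) / (0.18 + 0.4011) ≈ 2.411117, so M₁ = 2.411117 × 67.1 ≈ 161.786 million.
After the change m₂ = (1 + 0.2538) / (0.18 + 0.2538) ≈ 2.890272, so M₂ = 2.890272 × 67.1 ≈ 193.9373 million.
ΔM = M₂ − M₁ = 193.9373 − 161.786 = 32.1513 million.

$32.151 million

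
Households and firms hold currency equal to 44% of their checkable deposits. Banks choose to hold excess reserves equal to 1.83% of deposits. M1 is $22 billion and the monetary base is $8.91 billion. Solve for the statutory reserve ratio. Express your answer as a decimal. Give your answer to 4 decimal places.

Using m = M/MB = 22/8.91 ≈ 2.469136. Since m = (1 + c)/(c + rr + e), the denominator satisfies c + rr + e = (1 + c)/m = (1 + 0.44) / 2.469136 ≈ 0.583200.
With c = 0.44 and e = 0.0183, the statutory reserve ratio is 0.583200 − 0.44 − 0.0183 = 0.1249.

0.1249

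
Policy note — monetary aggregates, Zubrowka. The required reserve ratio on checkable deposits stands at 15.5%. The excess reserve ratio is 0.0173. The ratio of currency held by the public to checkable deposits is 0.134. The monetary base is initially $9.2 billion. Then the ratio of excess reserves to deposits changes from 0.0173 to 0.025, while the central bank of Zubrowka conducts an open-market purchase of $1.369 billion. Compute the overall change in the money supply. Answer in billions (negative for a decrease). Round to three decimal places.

$4.109 billion

Before: m₁ = (1 + 0.134) / (0.155 + 0.0173 + 0.134) ≈ 3.702253, MB₁ = 9.2, so M₁ = 3.702253 × 9.2 ≈ 34.0607 billion.
After: m₂ = (1 + 0.134) / (0.155 + 0.025 + 0.134) ≈ 3.611465, MB₂ = 9.2 + 1.369 = 10.569, so M₂ = 3.611465 × 10.569 ≈ 38.1696 billion.
ΔM = M₂ − M₁ = 38.1696 − 34.0607 = 4.1089 billion.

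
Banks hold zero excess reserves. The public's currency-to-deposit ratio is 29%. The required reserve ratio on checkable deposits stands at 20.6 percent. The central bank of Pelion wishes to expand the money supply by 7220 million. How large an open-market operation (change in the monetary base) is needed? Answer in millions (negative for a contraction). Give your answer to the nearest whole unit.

2776 million

The money multiplier is m = (1 + c) / (rr + c) = (1 + 0.29) / (0.206 + 0.29) ≈ 2.60081.
ΔMB = ΔM / m = (+7220) / 2.60081 ≈ 2776.0582 million.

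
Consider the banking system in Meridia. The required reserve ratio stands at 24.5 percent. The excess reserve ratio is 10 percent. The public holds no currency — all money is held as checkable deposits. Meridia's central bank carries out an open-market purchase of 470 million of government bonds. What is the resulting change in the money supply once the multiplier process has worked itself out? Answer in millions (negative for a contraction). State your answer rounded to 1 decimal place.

The money multiplier is m = 1 / (rr + e) = 1 / (0.245 + 0.1) ≈ 2.89855.
The purchase adds 470 million of base, so ΔM = m × ΔMB = 2.89855 × (+470) = 1362.3185 million.

1362.3 million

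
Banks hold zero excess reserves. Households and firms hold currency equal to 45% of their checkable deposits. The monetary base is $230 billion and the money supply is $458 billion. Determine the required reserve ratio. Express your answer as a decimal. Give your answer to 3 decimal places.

0.278

Using m = M/MB = 458/230 ≈ 1.991304. Since m = (1 + c)/(c + rr + e), the denominator satisfies c + rr + e = (1 + c)/m = (1 + 0.45) / 1.991304 ≈ 0.728166.
With c = 0.45 and e = 0, the required reserve ratio is 0.728166 − 0.45 − 0 = 0.278166.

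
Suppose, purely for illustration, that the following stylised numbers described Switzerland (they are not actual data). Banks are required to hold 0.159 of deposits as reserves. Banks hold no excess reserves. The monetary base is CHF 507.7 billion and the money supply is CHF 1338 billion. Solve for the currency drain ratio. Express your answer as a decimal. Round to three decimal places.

0.355

Using m = M/MB = 1338/507.7 ≈ 2.635415. From m = (1 + c)/(c + rr + e), rearranging gives 1 + c = m·(c + rr + e), so c·(1 − m) = m·(rr + e) − 1.
Hence c = [m·(rr + e) − 1]/(1 − m) = [2.635415 × (0.159 + 0) − 1] / (1 − 2.635415) ≈ 0.355243.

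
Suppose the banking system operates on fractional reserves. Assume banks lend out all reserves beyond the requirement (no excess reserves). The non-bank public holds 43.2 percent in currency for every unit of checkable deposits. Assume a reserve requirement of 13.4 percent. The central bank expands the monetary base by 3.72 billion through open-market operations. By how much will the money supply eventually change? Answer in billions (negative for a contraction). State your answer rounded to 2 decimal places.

9.41 billion

The money multiplier is m = (1 + c) / (rr + c) = (1 + 0.432) / (0.134 + 0.432) ≈ 2.53.
The purchase adds 3.72 billion of base, so ΔM = m × ΔMB = 2.53 × (+3.72) = 9.4116 billion.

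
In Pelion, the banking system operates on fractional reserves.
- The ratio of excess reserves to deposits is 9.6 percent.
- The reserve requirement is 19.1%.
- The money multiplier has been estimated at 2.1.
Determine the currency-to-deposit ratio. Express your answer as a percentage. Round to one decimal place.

Using m = 2.1. From m = (1 + c)/(c + rr + e), rearranging gives 1 + c = m·(c + rr + e), so c·(1 − m) = m·(rr + e) − 1.
Hence c = [m·(rr + e) − 1]/(1 − m) = [2.1 × (0.191 + 0.096) − 1] / (1 − 2.1) ≈ 0.361182.

36.1%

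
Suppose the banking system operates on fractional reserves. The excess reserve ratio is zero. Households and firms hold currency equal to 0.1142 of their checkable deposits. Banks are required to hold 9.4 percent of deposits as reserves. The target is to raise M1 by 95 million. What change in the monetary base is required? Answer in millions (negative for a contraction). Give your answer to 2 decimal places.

The money multiplier is m = (1 + c) / (rr + c) = (1 + 0.1142) / (0.094 + 0.1142) ≈ 5.35159.
ΔMB = ΔM / m = (+95) / 5.35159 ≈ 17.7517 million.

17.75 million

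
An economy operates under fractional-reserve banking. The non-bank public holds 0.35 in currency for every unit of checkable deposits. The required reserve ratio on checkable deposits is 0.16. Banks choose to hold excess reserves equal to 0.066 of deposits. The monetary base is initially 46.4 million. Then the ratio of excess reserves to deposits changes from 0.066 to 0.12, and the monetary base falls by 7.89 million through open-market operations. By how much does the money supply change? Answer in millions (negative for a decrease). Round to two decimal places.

-26.23 million

Before: m₁ = (1 + 0.35) / (0.16 + 0.066 + 0.35) = 2.34375, MB₁ = 46.4, so M₁ = 2.34375 × 46.4 = 108.75 million.
After: m₂ = (1 + 0.35) / (0.16 + 0.12 + 0.35) ≈ 2.14286, MB₂ = 46.4 − 7.89 = 38.51, so M₂ = 2.14286 × 38.51 ≈ 82.5215 million.
ΔM = M₂ − M₁ = 82.5215 − 108.75 = -26.2285 million.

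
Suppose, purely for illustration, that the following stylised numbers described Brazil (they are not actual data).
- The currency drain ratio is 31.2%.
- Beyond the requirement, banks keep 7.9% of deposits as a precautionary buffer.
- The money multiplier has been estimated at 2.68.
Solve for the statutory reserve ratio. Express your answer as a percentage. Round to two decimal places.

9.86%

Using m = 2.68. Since m = (1 + c)/(c + rr + e), the denominator satisfies c + rr + e = (1 + c)/m = (1 + 0.312) / 2.68 ≈ 0.489552.
With c = 0.312 and e = 0.079, the statutory reserve ratio is 0.489552 − 0.312 − 0.079 = 0.098552.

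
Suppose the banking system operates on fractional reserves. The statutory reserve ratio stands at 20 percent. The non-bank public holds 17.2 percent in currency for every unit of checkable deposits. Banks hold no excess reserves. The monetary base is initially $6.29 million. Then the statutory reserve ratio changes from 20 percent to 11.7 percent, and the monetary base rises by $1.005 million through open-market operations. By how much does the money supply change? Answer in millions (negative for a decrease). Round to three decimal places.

Before: m₁ = (1 + 0.172) / (0.2 + 0.172) ≈ 3.15054, MB₁ = 6.29, so M₁ = 3.15054 × 6.29 ≈ 19.8169 million.
After: m₂ = (1 + 0.172) / (0.117 + 0.172) ≈ 4.05536, MB₂ = 6.29 + 1.005 = 7.295, so M₂ = 4.05536 × 7.295 ≈ 29.5839 million.
ΔM = M₂ − M₁ = 29.5839 − 19.8169 = 9.767 million.

$9.767 million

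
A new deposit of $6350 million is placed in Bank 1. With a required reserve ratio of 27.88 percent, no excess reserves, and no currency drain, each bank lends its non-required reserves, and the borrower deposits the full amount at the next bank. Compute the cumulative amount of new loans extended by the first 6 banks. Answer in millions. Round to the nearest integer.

$14115 million

Bank i lends (1 − rr)^i of the original deposit: Bank 1 lends 6350·0.7212 = 4579.6200, Bank 2 lends 6350·0.7212² ≈ 3302.8219, and so on.
Summing a geometric series: total = 6350·[0.7212·(1 − 0.7212^6) / (1 − 0.7212)] ≈ 14114.8056 million.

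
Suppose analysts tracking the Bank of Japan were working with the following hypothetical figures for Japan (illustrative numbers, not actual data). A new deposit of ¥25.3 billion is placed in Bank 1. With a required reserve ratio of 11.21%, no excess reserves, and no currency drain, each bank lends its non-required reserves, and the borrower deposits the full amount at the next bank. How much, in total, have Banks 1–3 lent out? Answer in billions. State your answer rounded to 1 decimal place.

¥60.1 billion

Bank i lends (1 − rr)^i of the original deposit: Bank 1 lends 25.3·0.8879 ≈ 22.4639, Bank 2 lends 25.3·0.8879² ≈ 19.9457, and so on.
Summing a geometric series: total = 25.3·[0.8879·(1 − 0.8879^3) / (1 − 0.8879)] ≈ 60.1193 billion.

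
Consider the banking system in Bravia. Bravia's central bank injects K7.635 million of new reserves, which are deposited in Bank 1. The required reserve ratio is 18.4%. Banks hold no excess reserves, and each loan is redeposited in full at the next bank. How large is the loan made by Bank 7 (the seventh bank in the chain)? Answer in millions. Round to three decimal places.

Each bank lends a fraction (1 − rr) = 0.8160 of the deposit it receives, so Bank 7 receives 7.635·0.8160^6 and lends 7.635·0.8160^7 ≈ 1.8392 million.

K1.839 million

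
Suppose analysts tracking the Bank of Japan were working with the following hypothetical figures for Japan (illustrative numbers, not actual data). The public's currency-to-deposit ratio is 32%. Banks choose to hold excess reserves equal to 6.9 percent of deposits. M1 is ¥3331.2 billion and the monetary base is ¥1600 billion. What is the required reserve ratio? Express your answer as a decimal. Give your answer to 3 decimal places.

0.245

Using m = M/MB = 3331.2/1600 = 2.082000. Since m = (1 + c)/(c + rr + e), the denominator satisfies c + rr + e = (1 + c)/m = (1 + 0.32) / 2.082000 ≈ 0.634006.
With c = 0.32 and e = 0.069, the required reserve ratio is 0.634006 − 0.32 − 0.069 = 0.245006.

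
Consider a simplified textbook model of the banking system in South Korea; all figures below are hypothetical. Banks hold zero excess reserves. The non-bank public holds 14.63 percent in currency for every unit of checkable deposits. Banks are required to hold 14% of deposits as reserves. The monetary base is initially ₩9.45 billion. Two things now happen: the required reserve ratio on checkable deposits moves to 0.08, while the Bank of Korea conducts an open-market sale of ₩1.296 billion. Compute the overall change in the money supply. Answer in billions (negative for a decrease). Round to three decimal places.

Before: m₁ = (1 + 0.1463) / (0.14 + 0.1463) ≈ 4.00384, MB₁ = 9.45, so M₁ = 4.00384 × 9.45 ≈ 37.8363 billion.
After: m₂ = (1 + 0.1463) / (0.08 + 0.1463) ≈ 5.06540, MB₂ = 9.45 − 1.296 = 8.154, so M₂ = 5.06540 × 8.154 ≈ 41.3033 billion.
ΔM = M₂ − M₁ = 41.3033 − 37.8363 = 3.467 billion.

₩3.467 billion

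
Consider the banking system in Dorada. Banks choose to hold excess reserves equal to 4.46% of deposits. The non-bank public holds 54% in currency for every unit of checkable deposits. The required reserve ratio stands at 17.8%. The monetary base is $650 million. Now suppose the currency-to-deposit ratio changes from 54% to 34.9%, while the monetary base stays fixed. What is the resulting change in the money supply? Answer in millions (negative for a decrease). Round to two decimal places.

Initially m₁ = (1 + 0.54) / (0.178 + 0.0446 + 0.54) ≈ 2.019407, so M₁ = 2.019407 × 650 ≈ 1312.6146 million.
After the change m₂ = (1 + 0.349) / (0.178 + 0.0446 + 0.349) ≈ 2.360042, so M₂ = 2.360042 × 650 = 1534.0273 million.
ΔM = M₂ − M₁ = 1534.0273 − 1312.6146 = 221.4127 million.

$221.41 million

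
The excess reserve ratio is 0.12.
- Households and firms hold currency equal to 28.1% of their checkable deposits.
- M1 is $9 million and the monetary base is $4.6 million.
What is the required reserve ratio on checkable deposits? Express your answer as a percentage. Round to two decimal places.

25.37%

Using m = M/MB = 9/4.6 ≈ 1.956522. Since m = (1 + c)/(c + rr + e), the denominator satisfies c + rr + e = (1 + c)/m = (1 + 0.281) / 1.956522 ≈ 0.654733.
With c = 0.281 and e = 0.12, the required reserve ratio on checkable deposits is 0.654733 − 0.281 − 0.12 = 0.253733.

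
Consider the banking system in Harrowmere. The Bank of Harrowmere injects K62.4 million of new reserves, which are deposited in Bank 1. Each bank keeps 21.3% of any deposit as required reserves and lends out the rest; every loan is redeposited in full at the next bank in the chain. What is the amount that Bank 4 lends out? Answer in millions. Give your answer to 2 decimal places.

K23.94 million

Each bank lends a fraction (1 − rr) = 0.7870 of the deposit it receives, so Bank 4 receives 62.4·0.7870^3 and lends 62.4·0.7870^4 ≈ 23.9378 million.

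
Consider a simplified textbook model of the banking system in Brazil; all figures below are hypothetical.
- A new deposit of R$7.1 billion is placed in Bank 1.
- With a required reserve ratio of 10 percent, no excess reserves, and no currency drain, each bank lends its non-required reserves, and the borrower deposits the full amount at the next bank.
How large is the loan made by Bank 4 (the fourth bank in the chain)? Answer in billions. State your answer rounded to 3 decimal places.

Each bank lends a fraction (1 − rr) = 0.9000 of the deposit it receives, so Bank 4 receives 7.1·0.9000^3 and lends 7.1·0.9000^4 ≈ 4.6583 billion.

R$4.658 billion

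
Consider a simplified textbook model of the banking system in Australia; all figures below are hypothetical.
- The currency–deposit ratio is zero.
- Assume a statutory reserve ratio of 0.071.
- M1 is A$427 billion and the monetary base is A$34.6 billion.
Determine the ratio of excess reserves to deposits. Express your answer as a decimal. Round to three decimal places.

Using m = M/MB = 427/34.6 ≈ 12.341040. Since m = (1 + c)/(c + rr + e), the denominator satisfies c + rr + e = (1 + c)/m = (1 + 0) / 12.341040 ≈ 0.081030.
With c = 0 and rr = 0.071, the ratio of excess reserves to deposits is 0.081030 − 0 − 0.071 = 0.01003.

0.010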